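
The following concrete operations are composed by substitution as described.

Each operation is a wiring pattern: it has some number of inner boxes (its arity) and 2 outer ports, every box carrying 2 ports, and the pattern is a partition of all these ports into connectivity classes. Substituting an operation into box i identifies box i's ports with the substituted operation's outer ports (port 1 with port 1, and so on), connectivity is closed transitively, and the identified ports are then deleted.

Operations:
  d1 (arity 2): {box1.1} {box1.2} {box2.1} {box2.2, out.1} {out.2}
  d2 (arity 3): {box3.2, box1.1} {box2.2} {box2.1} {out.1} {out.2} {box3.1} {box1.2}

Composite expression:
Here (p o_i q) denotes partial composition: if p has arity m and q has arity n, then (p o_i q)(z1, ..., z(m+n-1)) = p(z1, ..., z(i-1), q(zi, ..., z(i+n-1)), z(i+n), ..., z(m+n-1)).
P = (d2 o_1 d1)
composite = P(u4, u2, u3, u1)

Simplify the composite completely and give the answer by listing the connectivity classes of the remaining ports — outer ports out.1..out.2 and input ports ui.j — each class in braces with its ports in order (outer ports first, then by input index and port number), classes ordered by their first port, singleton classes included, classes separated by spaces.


{out.1} {out.2} {u1.1} {u1.2, u2.2} {u2.1} {u3.1} {u3.2} {u4.1} {u4.2}

Treat the ports identified at d2 as solder joints: merge, then drop.
through d1, on inputs (u4, u2): {out.1, u2.2} {out.2} {u2.1} {u4.1} {u4.2} (out.j = stage outer ports)
through d2, on inputs (u4, u2, u3, u1): {out.1} {out.2} {u1.1} {u1.2, u2.2} {u2.1} {u3.1} {u3.2} {u4.1} {u4.2} (out.j = stage outer ports)


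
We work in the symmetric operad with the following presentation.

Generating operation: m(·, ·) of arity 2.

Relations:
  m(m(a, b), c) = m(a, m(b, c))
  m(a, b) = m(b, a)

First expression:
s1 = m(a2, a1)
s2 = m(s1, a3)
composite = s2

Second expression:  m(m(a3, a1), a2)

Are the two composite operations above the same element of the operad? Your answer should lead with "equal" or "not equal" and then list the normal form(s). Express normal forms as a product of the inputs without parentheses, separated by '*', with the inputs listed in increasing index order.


equal; both compose to a1 * a2 * a3

Reducing the first expression gives a1 * a2 * a3
Reducing the second expression gives a1 * a2 * a3
Both agree, so they are equal.


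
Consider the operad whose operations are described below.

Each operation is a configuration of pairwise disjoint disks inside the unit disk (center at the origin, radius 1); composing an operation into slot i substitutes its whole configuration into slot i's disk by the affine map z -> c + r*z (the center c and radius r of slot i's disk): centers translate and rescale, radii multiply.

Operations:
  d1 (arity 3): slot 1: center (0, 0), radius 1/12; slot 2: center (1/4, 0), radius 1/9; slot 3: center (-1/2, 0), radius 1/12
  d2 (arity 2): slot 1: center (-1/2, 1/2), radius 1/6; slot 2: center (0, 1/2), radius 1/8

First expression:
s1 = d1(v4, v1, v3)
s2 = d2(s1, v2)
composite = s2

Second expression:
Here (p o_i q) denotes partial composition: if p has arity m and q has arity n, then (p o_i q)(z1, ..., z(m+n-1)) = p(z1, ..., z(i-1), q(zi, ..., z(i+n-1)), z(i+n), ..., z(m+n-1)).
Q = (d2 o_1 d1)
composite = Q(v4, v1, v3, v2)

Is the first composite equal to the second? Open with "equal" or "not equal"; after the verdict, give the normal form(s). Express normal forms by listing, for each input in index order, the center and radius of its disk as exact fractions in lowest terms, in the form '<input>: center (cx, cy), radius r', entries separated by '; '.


equal — both sides give v1: center (-11/24, 1/2), radius 1/54; v2: center (0, 1/2), radius 1/8; v3: center (-7/12, 1/2), radius 1/72; v4: center (-1/2, 1/2), radius 1/72


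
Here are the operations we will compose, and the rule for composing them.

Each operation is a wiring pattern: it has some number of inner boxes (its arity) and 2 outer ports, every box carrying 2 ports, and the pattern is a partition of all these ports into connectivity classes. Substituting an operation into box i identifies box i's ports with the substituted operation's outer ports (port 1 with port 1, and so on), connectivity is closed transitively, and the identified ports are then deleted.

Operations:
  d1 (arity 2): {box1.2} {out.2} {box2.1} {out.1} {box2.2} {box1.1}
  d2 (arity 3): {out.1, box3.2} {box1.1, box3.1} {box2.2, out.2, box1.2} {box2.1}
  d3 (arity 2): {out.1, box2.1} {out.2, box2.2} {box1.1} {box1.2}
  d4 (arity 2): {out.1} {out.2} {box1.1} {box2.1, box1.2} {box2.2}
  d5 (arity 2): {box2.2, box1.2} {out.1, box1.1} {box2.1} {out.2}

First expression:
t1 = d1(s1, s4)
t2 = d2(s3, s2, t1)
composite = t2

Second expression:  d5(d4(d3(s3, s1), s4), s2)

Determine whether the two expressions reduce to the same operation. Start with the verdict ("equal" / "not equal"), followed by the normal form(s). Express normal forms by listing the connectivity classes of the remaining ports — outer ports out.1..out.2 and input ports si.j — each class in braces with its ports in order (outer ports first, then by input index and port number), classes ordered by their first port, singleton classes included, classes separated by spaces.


Normal form of the first expression: {out.1} {out.2, s2.2, s3.2} {s1.1} {s1.2} {s2.1} {s3.1} {s4.1} {s4.2}
Normal form of the second expression: {out.1} {out.2} {s1.1} {s1.2, s4.1} {s2.1} {s2.2} {s3.1} {s3.2} {s4.2}
The normal forms differ: not equal.

not equal: they reduce to {out.1} {out.2, s2.2, s3.2} {s1.1} {s1.2} {s2.1} {s3.1} {s4.1} {s4.2} and {out.1} {out.2} {s1.1} {s1.2, s4.1} {s2.1} {s2.2} {s3.1} {s3.2} {s4.2}


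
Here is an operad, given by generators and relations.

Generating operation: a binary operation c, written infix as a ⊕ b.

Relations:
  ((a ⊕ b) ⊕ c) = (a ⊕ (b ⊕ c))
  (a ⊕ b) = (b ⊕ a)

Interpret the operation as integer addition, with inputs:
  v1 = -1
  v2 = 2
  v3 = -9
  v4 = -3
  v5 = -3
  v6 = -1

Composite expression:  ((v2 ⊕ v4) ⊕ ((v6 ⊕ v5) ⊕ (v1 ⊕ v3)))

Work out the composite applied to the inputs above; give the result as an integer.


-15

(v2 ⊕ v4) = -1
(v6 ⊕ v5) = -4
(v1 ⊕ v3) = -10
((v6 ⊕ v5) ⊕ (v1 ⊕ v3)) = -14
((v2 ⊕ v4) ⊕ ((v6 ⊕ v5) ⊕ (v1 ⊕ v3))) = -15


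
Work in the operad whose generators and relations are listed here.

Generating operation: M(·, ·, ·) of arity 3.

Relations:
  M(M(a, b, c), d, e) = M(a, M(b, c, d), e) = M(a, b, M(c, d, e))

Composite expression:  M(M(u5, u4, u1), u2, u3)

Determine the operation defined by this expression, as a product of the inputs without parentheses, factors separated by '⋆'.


u5 ⋆ u4 ⋆ u1 ⋆ u2 ⋆ u3

Associativity of M dissolves the nesting; only the u-input order survives.
M(u5, u4, u1) unparenthesizes to u5 ⋆ u4 ⋆ u1
M(M(u5, u4, u1), u2, u3) unparenthesizes to u5 ⋆ u4 ⋆ u1 ⋆ u2 ⋆ u3


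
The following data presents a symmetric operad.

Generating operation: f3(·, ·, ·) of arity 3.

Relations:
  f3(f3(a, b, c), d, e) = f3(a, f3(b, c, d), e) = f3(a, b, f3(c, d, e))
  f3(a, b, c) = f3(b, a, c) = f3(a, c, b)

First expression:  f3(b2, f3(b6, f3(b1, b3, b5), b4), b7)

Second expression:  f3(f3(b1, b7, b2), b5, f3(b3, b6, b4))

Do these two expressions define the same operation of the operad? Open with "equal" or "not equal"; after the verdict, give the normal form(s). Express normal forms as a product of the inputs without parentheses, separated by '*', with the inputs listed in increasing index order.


equal; both compose to b1 * b2 * b3 * b4 * b5 * b6 * b7

The first expression reduces to b1 * b2 * b3 * b4 * b5 * b6 * b7
The second expression reduces to b1 * b2 * b3 * b4 * b5 * b6 * b7
Same normal form: equal.


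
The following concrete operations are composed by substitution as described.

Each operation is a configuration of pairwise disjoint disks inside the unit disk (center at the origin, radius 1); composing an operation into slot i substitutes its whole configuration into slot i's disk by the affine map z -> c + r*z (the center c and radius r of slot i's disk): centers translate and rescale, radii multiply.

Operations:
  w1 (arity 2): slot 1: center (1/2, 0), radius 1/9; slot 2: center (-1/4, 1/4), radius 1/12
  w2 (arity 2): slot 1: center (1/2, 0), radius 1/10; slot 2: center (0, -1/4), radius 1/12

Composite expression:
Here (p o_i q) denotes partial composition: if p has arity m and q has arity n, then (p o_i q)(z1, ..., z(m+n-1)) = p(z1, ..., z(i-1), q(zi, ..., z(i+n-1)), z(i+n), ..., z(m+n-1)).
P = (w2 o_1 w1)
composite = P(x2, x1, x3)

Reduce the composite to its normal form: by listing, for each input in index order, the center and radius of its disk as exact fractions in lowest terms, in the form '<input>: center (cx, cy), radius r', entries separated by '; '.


x1: center (19/40, 1/40), radius 1/120; x2: center (11/20, 0), radius 1/90; x3: center (0, -1/4), radius 1/12


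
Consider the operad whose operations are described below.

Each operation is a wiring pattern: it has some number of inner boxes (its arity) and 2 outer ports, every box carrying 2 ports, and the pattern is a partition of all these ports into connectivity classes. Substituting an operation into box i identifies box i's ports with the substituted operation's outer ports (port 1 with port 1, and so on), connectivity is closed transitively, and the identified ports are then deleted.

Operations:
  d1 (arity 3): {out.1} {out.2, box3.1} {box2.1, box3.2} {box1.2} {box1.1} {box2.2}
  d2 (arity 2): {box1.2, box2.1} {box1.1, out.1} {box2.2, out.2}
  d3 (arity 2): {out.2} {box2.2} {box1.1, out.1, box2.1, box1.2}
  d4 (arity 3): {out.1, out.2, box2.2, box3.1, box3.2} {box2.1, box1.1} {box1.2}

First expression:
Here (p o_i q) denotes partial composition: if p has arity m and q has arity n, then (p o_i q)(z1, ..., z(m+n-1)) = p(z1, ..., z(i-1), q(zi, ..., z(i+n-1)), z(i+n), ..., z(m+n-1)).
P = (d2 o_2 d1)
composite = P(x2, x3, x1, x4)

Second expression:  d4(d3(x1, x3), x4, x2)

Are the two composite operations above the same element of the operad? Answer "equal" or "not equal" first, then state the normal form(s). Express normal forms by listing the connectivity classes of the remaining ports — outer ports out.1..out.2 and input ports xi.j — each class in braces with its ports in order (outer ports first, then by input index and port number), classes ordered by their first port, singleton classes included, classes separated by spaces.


Reducing the first expression gives {out.1, x2.1} {out.2, x4.1} {x1.1, x4.2} {x1.2} {x2.2} {x3.1} {x3.2}
Reducing the second expression gives {out.1, out.2, x2.1, x2.2, x4.2} {x1.1, x1.2, x3.1, x4.1} {x3.2}
They disagree, so not equal.

not equal: they reduce to {out.1, x2.1} {out.2, x4.1} {x1.1, x4.2} {x1.2} {x2.2} {x3.1} {x3.2} and {out.1, out.2, x2.1, x2.2, x4.2} {x1.1, x1.2, x3.1, x4.1} {x3.2}


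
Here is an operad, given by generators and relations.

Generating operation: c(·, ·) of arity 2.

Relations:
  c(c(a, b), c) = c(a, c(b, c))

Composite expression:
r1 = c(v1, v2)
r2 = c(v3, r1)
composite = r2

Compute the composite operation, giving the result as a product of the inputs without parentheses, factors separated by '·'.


v3 · v1 · v2


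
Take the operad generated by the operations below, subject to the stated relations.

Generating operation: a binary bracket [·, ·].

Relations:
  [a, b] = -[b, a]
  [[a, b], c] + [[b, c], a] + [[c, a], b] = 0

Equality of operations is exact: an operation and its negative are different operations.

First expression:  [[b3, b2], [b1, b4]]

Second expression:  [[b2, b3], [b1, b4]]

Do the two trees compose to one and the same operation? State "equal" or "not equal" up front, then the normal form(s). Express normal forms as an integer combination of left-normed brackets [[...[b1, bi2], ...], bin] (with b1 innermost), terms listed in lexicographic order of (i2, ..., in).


The first composite normalizes to [[[b1, b4], b2], b3] - [[[b1, b4], b3], b2]
The second composite normalizes to -[[[b1, b4], b2], b3] + [[[b1, b4], b3], b2]
They disagree, so not equal.

not equal — first [[[b1, b4], b2], b3] - [[[b1, b4], b3], b2], second -[[[b1, b4], b2], b3] + [[[b1, b4], b3], b2]


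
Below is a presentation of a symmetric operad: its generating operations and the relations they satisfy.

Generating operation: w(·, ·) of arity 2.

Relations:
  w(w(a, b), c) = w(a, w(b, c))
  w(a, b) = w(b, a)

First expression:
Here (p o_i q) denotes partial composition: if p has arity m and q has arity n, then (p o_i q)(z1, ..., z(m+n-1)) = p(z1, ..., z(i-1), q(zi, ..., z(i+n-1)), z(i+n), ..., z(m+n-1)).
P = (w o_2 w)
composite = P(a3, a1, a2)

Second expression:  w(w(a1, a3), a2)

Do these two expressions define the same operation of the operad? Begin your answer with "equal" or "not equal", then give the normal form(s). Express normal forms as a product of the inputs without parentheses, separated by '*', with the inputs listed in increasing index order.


The first composite normalizes to a1 * a2 * a3
The second composite normalizes to a1 * a2 * a3
Both agree, so they are equal.

equal; both compose to a1 * a2 * a3


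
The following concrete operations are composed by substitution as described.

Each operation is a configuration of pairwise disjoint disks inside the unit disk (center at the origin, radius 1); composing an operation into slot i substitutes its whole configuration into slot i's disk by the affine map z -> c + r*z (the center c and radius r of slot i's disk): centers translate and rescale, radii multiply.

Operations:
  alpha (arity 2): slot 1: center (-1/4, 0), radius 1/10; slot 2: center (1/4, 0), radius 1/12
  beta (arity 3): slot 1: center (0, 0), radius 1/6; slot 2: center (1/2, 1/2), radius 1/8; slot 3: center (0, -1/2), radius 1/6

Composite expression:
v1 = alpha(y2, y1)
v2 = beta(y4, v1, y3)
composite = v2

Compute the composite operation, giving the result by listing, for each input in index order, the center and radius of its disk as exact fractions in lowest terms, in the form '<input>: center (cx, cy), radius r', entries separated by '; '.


Follow each y-input down from beta: c' goes to c + r*c', radius to r*r'.
y4: after 1 affine step, its disk has center (0, 0), radius 1/6
y2: after 2 affine steps, its disk has center (15/32, 1/2), radius 1/80
y1: after 2 affine steps, its disk has center (17/32, 1/2), radius 1/96
y3: after 1 affine step, its disk has center (0, -1/2), radius 1/6

y1: center (17/32, 1/2), radius 1/96; y2: center (15/32, 1/2), radius 1/80; y3: center (0, -1/2), radius 1/6; y4: center (0, 0), radius 1/6


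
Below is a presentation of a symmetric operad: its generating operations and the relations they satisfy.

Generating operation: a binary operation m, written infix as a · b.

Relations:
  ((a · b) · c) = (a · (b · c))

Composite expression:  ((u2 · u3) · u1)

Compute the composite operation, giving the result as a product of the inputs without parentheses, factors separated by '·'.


u2 · u3 · u1


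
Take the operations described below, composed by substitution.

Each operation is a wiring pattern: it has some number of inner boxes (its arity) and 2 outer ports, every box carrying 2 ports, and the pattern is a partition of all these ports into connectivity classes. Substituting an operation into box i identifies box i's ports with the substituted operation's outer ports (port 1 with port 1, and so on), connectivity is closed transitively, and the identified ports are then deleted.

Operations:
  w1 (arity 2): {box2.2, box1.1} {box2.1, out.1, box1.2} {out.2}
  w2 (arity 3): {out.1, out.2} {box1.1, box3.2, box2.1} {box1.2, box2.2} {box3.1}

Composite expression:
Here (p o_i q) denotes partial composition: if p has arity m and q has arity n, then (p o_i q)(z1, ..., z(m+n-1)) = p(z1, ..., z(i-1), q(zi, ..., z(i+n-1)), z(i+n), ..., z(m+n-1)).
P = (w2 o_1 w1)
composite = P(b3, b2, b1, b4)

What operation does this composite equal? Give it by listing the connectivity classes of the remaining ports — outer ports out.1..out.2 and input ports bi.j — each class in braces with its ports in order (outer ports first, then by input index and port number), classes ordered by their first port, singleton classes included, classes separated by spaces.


Two ports join when wires chain via w2-identified ports.
w1 over (b3, b2) gives {out.1, b2.1, b3.2} {out.2} {b2.2, b3.1}, out.j being that stage's outer ports
w2 over (b3, b2, b1, b4) gives {out.1, out.2} {b1.1, b2.1, b3.2, b4.2} {b1.2} {b2.2, b3.1} {b4.1}, out.j being that stage's outer ports

{out.1, out.2} {b1.1, b2.1, b3.2, b4.2} {b1.2} {b2.2, b3.1} {b4.1}


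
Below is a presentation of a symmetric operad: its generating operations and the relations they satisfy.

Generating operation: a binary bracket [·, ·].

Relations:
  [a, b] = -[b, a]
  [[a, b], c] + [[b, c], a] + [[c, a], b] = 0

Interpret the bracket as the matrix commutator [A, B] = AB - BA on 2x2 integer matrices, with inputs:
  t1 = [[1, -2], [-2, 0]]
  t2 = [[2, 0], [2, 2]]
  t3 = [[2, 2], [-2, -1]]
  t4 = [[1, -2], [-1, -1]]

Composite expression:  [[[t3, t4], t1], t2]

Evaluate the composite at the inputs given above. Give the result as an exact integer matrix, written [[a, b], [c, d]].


[[68, 0], [-72, -68]]

[t3, t4] = [[-6, -10], [-1, 6]]
[[t3, t4], t1] = [[18, 34], [-25, -18]]
[[[t3, t4], t1], t2] = [[68, 0], [-72, -68]]


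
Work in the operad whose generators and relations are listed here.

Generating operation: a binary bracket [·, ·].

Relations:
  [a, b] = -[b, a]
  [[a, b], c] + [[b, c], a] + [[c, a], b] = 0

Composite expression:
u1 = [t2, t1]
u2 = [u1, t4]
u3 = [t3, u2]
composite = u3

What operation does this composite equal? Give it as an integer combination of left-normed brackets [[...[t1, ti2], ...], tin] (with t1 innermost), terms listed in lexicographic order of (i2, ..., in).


[[[t1, t2], t4], t3]

In the tensor algebra, words opening t1 carry the t1-anchored form.
Composite bracket: [t3, [[t2, t1], t4]]
Each bracket splits as ab - ba, giving 8 signed words (2^3 = 8).
Collect the words opening with t1:
  from t1t2t4t3, sign +1: term +[[[t1, t2], t4], t3]


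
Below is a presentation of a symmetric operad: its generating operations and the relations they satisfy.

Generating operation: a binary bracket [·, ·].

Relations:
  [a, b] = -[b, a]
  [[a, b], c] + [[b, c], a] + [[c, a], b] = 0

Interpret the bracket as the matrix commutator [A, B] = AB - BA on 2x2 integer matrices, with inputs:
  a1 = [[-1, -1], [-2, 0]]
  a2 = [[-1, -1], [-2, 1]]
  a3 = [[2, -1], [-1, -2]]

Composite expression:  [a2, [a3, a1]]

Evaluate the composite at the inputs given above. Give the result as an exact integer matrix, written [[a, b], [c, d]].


[a3, a1] = [[1, -5], [9, -1]]
[a2, [a3, a1]] = [[-19, 12], [14, 19]]

[[-19, 12], [14, 19]]


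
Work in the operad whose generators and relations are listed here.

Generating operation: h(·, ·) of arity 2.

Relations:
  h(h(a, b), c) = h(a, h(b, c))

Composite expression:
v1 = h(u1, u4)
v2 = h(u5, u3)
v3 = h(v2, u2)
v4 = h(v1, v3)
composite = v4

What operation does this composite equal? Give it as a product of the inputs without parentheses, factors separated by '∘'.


u1 ∘ u4 ∘ u5 ∘ u3 ∘ u2

Associativity of h dissolves the nesting; only the u-input order survives.
h(u1, u4) flattens to u1 ∘ u4
h(u5, u3) flattens to u5 ∘ u3
h(h(u5, u3), u2) flattens to u5 ∘ u3 ∘ u2
h(h(u1, u4), h(h(u5, u3), u2)) flattens to u1 ∘ u4 ∘ u5 ∘ u3 ∘ u2


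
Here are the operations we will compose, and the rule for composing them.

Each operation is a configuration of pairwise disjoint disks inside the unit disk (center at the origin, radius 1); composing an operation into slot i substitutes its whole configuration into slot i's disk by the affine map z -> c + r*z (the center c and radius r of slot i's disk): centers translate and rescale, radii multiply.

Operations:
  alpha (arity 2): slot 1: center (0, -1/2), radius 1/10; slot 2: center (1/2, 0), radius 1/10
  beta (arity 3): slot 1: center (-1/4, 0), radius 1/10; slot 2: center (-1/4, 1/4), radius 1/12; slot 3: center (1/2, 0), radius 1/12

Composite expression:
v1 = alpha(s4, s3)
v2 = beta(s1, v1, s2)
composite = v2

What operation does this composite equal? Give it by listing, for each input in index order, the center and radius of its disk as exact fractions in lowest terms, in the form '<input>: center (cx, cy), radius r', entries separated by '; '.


Follow each s-input down from beta: c' goes to c + r*c', radius to r*r'.
input s1: applying the 1 nested substitution gives center (-1/4, 0), radius 1/10
input s4: applying the 2 nested substitutions gives center (-1/4, 5/24), radius 1/120
input s3: applying the 2 nested substitutions gives center (-5/24, 1/4), radius 1/120
input s2: applying the 1 nested substitution gives center (1/2, 0), radius 1/12

s1: center (-1/4, 0), radius 1/10; s2: center (1/2, 0), radius 1/12; s3: center (-5/24, 1/4), radius 1/120; s4: center (-1/4, 5/24), radius 1/120


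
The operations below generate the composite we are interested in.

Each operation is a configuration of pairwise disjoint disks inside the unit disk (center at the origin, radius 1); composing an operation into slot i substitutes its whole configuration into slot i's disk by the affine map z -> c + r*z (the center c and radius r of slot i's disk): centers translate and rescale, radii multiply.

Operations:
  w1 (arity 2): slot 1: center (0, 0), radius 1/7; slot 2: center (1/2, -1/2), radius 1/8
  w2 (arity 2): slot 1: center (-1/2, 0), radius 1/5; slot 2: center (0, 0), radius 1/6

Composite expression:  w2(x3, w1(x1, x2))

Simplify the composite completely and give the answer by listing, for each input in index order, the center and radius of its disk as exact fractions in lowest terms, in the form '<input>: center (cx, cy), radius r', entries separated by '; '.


Affine substitution under w2: radii multiply and x-centers shift.
x3 passes through 1 substitution, ending at center (-1/2, 0), radius 1/5
x1 passes through 2 substitutions, ending at center (0, 0), radius 1/42
x2 passes through 2 substitutions, ending at center (1/12, -1/12), radius 1/48

x1: center (0, 0), radius 1/42; x2: center (1/12, -1/12), radius 1/48; x3: center (-1/2, 0), radius 1/5


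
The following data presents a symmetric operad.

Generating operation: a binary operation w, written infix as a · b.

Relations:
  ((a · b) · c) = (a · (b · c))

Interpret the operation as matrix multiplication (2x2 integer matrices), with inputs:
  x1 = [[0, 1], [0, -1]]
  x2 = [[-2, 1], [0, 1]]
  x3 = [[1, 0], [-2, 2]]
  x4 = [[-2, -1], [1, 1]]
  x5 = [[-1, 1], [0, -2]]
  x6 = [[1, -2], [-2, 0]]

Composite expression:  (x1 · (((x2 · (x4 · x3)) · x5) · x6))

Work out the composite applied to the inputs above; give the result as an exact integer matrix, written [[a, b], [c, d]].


(x4 · x3) = [[0, -2], [-1, 2]]
(x2 · (x4 · x3)) = [[-1, 6], [-1, 2]]
((x2 · (x4 · x3)) · x5) = [[1, -13], [1, -5]]
(((x2 · (x4 · x3)) · x5) · x6) = [[27, -2], [11, -2]]
(x1 · (((x2 · (x4 · x3)) · x5) · x6)) = [[11, -2], [-11, 2]]

[[11, -2], [-11, 2]]


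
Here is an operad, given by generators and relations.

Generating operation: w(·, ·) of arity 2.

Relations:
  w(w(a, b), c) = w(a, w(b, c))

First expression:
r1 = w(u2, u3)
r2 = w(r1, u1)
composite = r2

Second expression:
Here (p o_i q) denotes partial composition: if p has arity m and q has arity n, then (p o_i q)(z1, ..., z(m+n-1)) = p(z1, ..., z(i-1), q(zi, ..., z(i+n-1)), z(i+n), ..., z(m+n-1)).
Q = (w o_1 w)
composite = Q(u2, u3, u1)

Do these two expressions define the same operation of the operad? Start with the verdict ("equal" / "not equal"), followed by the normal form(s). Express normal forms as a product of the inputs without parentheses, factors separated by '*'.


equal; the common form is u2 * u3 * u1

Normal form of the first expression: u2 * u3 * u1
Normal form of the second expression: u2 * u3 * u1
Identical normal forms: equal.


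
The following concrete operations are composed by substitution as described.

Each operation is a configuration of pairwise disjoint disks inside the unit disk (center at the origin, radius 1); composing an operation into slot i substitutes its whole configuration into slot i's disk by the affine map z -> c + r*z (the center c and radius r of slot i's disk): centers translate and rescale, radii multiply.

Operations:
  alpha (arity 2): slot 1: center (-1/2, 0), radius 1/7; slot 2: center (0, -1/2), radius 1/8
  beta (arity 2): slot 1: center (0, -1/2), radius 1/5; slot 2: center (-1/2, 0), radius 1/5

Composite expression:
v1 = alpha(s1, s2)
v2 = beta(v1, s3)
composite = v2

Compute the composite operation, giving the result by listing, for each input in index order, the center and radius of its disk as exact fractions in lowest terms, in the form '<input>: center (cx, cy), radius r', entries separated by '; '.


Nesting under beta composes maps z -> c + r*z down each s-path.
input s1: applying the 2 nested substitutions gives center (-1/10, -1/2), radius 1/35
input s2: applying the 2 nested substitutions gives center (0, -3/5), radius 1/40
input s3: applying the 1 nested substitution gives center (-1/2, 0), radius 1/5

s1: center (-1/10, -1/2), radius 1/35; s2: center (0, -3/5), radius 1/40; s3: center (-1/2, 0), radius 1/5


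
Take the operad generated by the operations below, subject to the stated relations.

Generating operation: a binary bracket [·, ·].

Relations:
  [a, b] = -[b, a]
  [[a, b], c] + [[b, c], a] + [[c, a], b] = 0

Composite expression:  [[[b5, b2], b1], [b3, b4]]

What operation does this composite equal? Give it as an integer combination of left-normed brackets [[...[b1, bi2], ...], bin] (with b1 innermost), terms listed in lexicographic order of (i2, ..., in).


Skip Jacobi rewriting: expand, keep b1-initial words, read off terms.
Composite bracket: [[[b5, b2], b1], [b3, b4]]
Applying ab - ba throughout gives 16 signed words (2^4 = 16).
Only words starting with b1 matter:
  b1b2b5b3b4 appears with sign +1, giving the term +[[[[b1, b2], b5], b3], b4]
  b1b2b5b4b3 appears with sign -1, giving the term -[[[[b1, b2], b5], b4], b3]
  b1b5b2b3b4 appears with sign -1, giving the term -[[[[b1, b5], b2], b3], b4]
  b1b5b2b4b3 appears with sign +1, giving the term +[[[[b1, b5], b2], b4], b3]

[[[[b1, b2], b5], b3], b4] - [[[[b1, b2], b5], b4], b3] - [[[[b1, b5], b2], b3], b4] + [[[[b1, b5], b2], b4], b3]


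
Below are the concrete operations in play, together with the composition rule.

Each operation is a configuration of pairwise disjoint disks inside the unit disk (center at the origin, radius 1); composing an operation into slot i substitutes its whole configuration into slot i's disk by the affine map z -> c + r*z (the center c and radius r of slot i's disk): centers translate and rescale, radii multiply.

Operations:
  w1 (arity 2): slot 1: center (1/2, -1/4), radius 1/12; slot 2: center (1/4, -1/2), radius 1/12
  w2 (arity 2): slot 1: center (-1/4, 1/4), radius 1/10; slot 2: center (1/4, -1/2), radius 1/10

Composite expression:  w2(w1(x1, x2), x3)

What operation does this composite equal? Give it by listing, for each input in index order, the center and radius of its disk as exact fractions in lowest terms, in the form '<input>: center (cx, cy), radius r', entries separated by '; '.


Only the slot chain above each x matters under w2; compose those maps.
input x1: applying the 2 nested substitutions gives center (-1/5, 9/40), radius 1/120
input x2: applying the 2 nested substitutions gives center (-9/40, 1/5), radius 1/120
input x3: applying the 1 nested substitution gives center (1/4, -1/2), radius 1/10

x1: center (-1/5, 9/40), radius 1/120; x2: center (-9/40, 1/5), radius 1/120; x3: center (1/4, -1/2), radius 1/10


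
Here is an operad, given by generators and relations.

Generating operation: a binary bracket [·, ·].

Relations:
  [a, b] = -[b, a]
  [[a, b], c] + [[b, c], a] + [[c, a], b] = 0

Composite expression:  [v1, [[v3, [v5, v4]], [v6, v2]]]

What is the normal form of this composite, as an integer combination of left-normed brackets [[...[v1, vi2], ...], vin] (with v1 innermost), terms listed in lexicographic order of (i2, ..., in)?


Antisymmetry and Jacobi reduce to v1-anchored left-normed brackets.
Composite bracket: [v1, [[v3, [v5, v4]], [v6, v2]]]
Applying ab - ba throughout gives 32 signed words (2^5 = 32).
Keep just the words that open with v1:
  word v1v2v6v3v4v5 has sign -1, contributing -[[[[[v1, v2], v6], v3], v4], v5]
  word v1v2v6v3v5v4 has sign +1, contributing +[[[[[v1, v2], v6], v3], v5], v4]
  word v1v2v6v4v5v3 has sign +1, contributing +[[[[[v1, v2], v6], v4], v5], v3]
  word v1v2v6v5v4v3 has sign -1, contributing -[[[[[v1, v2], v6], v5], v4], v3]
  word v1v3v4v5v2v6 has sign +1, contributing +[[[[[v1, v3], v4], v5], v2], v6]
  word v1v3v4v5v6v2 has sign -1, contributing -[[[[[v1, v3], v4], v5], v6], v2]
  word v1v3v5v4v2v6 has sign -1, contributing -[[[[[v1, v3], v5], v4], v2], v6]
  word v1v3v5v4v6v2 has sign +1, contributing +[[[[[v1, v3], v5], v4], v6], v2]
  word v1v4v5v3v2v6 has sign -1, contributing -[[[[[v1, v4], v5], v3], v2], v6]
  word v1v4v5v3v6v2 has sign +1, contributing +[[[[[v1, v4], v5], v3], v6], v2]
  word v1v5v4v3v2v6 has sign +1, contributing +[[[[[v1, v5], v4], v3], v2], v6]
  word v1v5v4v3v6v2 has sign -1, contributing -[[[[[v1, v5], v4], v3], v6], v2]
  word v1v6v2v3v4v5 has sign +1, contributing +[[[[[v1, v6], v2], v3], v4], v5]
  word v1v6v2v3v5v4 has sign -1, contributing -[[[[[v1, v6], v2], v3], v5], v4]
  word v1v6v2v4v5v3 has sign -1, contributing -[[[[[v1, v6], v2], v4], v5], v3]
  word v1v6v2v5v4v3 has sign +1, contributing +[[[[[v1, v6], v2], v5], v4], v3]

-[[[[[v1, v2], v6], v3], v4], v5] + [[[[[v1, v2], v6], v3], v5], v4] + [[[[[v1, v2], v6], v4], v5], v3] - [[[[[v1, v2], v6], v5], v4], v3] + [[[[[v1, v3], v4], v5], v2], v6] - [[[[[v1, v3], v4], v5], v6], v2] - [[[[[v1, v3], v5], v4], v2], v6] + [[[[[v1, v3], v5], v4], v6], v2] - [[[[[v1, v4], v5], v3], v2], v6] + [[[[[v1, v4], v5], v3], v6], v2] + [[[[[v1, v5], v4], v3], v2], v6] - [[[[[v1, v5], v4], v3], v6], v2] + [[[[[v1, v6], v2], v3], v4], v5] - [[[[[v1, v6], v2], v3], v5], v4] - [[[[[v1, v6], v2], v4], v5], v3] + [[[[[v1, v6], v2], v5], v4], v3]


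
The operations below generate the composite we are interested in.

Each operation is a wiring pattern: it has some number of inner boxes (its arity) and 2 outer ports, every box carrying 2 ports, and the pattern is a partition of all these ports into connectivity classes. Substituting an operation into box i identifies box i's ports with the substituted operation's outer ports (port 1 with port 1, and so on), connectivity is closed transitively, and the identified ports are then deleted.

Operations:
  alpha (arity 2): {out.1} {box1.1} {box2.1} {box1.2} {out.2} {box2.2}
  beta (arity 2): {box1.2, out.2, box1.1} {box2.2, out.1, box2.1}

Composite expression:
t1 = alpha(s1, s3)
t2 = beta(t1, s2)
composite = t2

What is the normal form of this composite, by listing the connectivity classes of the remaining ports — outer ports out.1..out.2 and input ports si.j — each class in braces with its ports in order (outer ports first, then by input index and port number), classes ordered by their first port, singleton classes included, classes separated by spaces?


{out.1, s2.1, s2.2} {out.2} {s1.1} {s1.2} {s3.1} {s3.2}

Reachability decides: close wires over beta-identified ports.
after alpha, the pattern on (s1, s3) reads {out.1} {out.2} {s1.1} {s1.2} {s3.1} {s3.2} (out.j = its outer ports)
after beta, the pattern on (s1, s3, s2) reads {out.1, s2.1, s2.2} {out.2} {s1.1} {s1.2} {s3.1} {s3.2} (out.j = its outer ports)


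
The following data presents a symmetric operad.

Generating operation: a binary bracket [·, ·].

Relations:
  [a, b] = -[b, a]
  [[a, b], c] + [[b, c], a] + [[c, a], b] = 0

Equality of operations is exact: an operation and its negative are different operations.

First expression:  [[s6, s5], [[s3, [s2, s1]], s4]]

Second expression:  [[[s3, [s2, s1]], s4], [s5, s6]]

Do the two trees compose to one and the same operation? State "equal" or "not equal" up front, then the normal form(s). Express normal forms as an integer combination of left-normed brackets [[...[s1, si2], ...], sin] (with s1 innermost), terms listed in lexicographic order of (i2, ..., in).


equal; the common form is [[[[[s1, s2], s3], s4], s5], s6] - [[[[[s1, s2], s3], s4], s6], s5]

In normal form, the first expression is [[[[[s1, s2], s3], s4], s5], s6] - [[[[[s1, s2], s3], s4], s6], s5]
In normal form, the second expression is [[[[[s1, s2], s3], s4], s5], s6] - [[[[[s1, s2], s3], s4], s6], s5]
Identical normal forms: equal.


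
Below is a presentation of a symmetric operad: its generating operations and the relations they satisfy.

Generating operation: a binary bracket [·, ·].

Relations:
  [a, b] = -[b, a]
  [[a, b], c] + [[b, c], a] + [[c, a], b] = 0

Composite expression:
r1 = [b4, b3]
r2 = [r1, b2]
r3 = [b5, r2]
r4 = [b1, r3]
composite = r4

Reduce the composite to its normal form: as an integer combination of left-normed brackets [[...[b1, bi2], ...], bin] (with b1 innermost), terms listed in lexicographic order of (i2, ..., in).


Expand each bracket as ab - ba; the b1-initial words give the coefficients.
Composite bracket: [b1, [b5, [[b4, b3], b2]]]
The bracket unfolds into 16 signed words via [a, b] = ab - ba (2^4 = 16).
The b1-initial words carry the normal form:
  b1b2b3b4b5 appears with sign -1, giving the term -[[[[b1, b2], b3], b4], b5]
  b1b2b4b3b5 appears with sign +1, giving the term +[[[[b1, b2], b4], b3], b5]
  b1b3b4b2b5 appears with sign +1, giving the term +[[[[b1, b3], b4], b2], b5]
  b1b4b3b2b5 appears with sign -1, giving the term -[[[[b1, b4], b3], b2], b5]
  b1b5b2b3b4 appears with sign +1, giving the term +[[[[b1, b5], b2], b3], b4]
  b1b5b2b4b3 appears with sign -1, giving the term -[[[[b1, b5], b2], b4], b3]
  b1b5b3b4b2 appears with sign -1, giving the term -[[[[b1, b5], b3], b4], b2]
  b1b5b4b3b2 appears with sign +1, giving the term +[[[[b1, b5], b4], b3], b2]

-[[[[b1, b2], b3], b4], b5] + [[[[b1, b2], b4], b3], b5] + [[[[b1, b3], b4], b2], b5] - [[[[b1, b4], b3], b2], b5] + [[[[b1, b5], b2], b3], b4] - [[[[b1, b5], b2], b4], b3] - [[[[b1, b5], b3], b4], b2] + [[[[b1, b5], b4], b3], b2]


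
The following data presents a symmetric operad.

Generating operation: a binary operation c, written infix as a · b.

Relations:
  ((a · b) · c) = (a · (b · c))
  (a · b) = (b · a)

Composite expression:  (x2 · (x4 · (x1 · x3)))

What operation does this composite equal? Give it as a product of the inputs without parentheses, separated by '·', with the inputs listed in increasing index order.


x1 · x2 · x3 · x4

With c associative and commutative, the x-input set is all that matters.
(x1 · x3) reduces to x1 · x3
(x4 · (x1 · x3)) reduces to x4 · x1 · x3
(x2 · (x4 · (x1 · x3))) reduces to x2 · x4 · x1 · x3
the factors in increasing index order: x1 · x2 · x3 · x4


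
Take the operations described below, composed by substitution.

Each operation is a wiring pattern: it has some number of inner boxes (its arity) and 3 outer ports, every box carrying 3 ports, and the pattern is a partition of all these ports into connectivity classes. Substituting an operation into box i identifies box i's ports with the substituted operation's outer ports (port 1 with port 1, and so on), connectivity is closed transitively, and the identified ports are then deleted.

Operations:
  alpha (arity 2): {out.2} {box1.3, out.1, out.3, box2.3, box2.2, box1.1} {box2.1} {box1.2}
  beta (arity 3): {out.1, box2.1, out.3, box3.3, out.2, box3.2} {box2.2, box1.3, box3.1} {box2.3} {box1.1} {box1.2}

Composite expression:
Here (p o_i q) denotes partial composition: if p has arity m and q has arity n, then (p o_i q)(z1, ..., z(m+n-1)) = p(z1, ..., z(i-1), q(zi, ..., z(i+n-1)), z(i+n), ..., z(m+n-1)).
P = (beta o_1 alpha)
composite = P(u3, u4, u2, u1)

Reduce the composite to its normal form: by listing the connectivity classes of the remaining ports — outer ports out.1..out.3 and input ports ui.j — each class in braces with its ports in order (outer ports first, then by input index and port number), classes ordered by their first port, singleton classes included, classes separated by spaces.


{out.1, out.2, out.3, u1.2, u1.3, u2.1} {u1.1, u2.2, u3.1, u3.3, u4.2, u4.3} {u2.3} {u3.2} {u4.1}

Treat the ports identified at beta as solder joints: merge, then drop.
alpha over (u3, u4) gives {out.1, out.3, u3.1, u3.3, u4.2, u4.3} {out.2} {u3.2} {u4.1}, out.j being that stage's outer ports
beta over (u3, u4, u2, u1) gives {out.1, out.2, out.3, u1.2, u1.3, u2.1} {u1.1, u2.2, u3.1, u3.3, u4.2, u4.3} {u2.3} {u3.2} {u4.1}, out.j being that stage's outer ports


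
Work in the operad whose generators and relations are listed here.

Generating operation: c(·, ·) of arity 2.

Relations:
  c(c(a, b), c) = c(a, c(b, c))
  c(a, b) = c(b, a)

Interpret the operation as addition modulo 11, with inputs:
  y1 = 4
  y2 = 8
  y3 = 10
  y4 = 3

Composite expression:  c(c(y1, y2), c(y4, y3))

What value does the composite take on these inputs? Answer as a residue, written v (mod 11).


3 (mod 11)

c(y1, y2) = 1
c(y4, y3) = 2
c(c(y1, y2), c(y4, y3)) = 3


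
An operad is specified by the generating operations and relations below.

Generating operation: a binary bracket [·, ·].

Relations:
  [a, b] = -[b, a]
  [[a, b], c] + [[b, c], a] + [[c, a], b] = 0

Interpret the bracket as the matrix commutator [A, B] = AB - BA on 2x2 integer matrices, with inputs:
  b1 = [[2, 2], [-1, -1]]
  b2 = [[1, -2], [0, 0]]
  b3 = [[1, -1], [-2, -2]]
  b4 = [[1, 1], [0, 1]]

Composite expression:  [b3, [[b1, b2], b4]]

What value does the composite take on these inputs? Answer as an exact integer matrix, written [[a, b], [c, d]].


[[-8, -10], [-4, 8]]

[b1, b2] = [[-2, -8], [-1, 2]]
[[b1, b2], b4] = [[1, -4], [0, -1]]
[b3, [[b1, b2], b4]] = [[-8, -10], [-4, 8]]


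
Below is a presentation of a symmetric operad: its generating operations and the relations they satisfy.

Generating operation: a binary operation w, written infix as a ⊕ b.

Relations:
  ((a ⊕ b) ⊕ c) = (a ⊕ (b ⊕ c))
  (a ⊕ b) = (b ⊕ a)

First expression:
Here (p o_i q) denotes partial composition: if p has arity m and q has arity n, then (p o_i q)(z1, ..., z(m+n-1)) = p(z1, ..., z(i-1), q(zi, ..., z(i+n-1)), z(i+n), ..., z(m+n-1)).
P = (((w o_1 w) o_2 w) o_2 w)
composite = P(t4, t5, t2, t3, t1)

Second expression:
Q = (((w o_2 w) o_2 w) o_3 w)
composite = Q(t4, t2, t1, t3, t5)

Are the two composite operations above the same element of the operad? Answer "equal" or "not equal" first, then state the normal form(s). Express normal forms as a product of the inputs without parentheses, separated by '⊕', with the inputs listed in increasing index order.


equal: each reduces to t1 ⊕ t2 ⊕ t3 ⊕ t4 ⊕ t5

Normal form of the first expression: t1 ⊕ t2 ⊕ t3 ⊕ t4 ⊕ t5
Normal form of the second expression: t1 ⊕ t2 ⊕ t3 ⊕ t4 ⊕ t5
The normal forms match — equal.


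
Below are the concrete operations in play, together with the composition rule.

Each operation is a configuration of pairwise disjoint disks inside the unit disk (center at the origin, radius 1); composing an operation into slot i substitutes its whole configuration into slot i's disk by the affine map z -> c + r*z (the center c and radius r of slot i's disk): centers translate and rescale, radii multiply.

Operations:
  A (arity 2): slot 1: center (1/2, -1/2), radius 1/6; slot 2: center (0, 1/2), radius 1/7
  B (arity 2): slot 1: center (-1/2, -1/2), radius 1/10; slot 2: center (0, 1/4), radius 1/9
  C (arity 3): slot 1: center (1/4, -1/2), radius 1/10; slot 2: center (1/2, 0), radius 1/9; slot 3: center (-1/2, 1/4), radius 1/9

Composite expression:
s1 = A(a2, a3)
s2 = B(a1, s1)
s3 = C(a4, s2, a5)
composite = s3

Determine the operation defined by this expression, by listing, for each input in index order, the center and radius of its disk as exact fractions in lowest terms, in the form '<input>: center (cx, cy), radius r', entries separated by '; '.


Only the slot chain above each a matters under C; compose those maps.
input a4: applying the 1 nested substitution gives center (1/4, -1/2), radius 1/10
input a1: applying the 2 nested substitutions gives center (4/9, -1/18), radius 1/90
input a2: applying the 3 nested substitutions gives center (41/81, 7/324), radius 1/486
input a3: applying the 3 nested substitutions gives center (1/2, 11/324), radius 1/567
input a5: applying the 1 nested substitution gives center (-1/2, 1/4), radius 1/9

a1: center (4/9, -1/18), radius 1/90; a2: center (41/81, 7/324), radius 1/486; a3: center (1/2, 11/324), radius 1/567; a4: center (1/4, -1/2), radius 1/10; a5: center (-1/2, 1/4), radius 1/9
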